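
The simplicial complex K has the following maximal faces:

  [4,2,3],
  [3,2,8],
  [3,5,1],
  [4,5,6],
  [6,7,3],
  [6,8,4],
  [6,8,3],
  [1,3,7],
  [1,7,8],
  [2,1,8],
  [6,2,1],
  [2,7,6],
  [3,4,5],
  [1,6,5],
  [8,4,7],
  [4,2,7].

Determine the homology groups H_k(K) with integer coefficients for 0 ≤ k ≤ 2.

H_0 ≅ Z,  H_1 ≅ Z^2,  H_2 ≅ Z.

We work with the vertex ordering 1 < 2 < 3 < 4 < 5 < 6 < 7 < 8. The simplices of K, each written with vertices in increasing order, are:

  0-simplices (8): [1], [2], [3], [4], [5], [6], [7], [8]
  1-simplices (24): (24 of them)
  2-simplices (16): [1,2,6], [1,2,8], [1,3,5], [1,3,7], [1,5,6], [1,7,8], [2,3,4], [2,3,8], [2,4,7], [2,6,7], [3,4,5], [3,6,7], [3,6,8], [4,5,6], [4,6,8], [4,7,8]

giving chain groups C_0 ≅ Z^8, C_1 ≅ Z^24, C_2 ≅ Z^16.

The boundary map ∂_1: C_1 → C_0 is given by ∂[p,q] = [q] − [p].
The 8×24 boundary matrix has rank 7 and Smith normal form diag(1,1,1,1,1,1,1).

Boundary ∂_2: C_2 → C_1 acts by ∂[p,q,r] = [q,r] − [p,r] + [p,q]. For instance
  ∂[1,7,8] = [7,8] − [1,8] + [1,7],
  ∂[4,7,8] = [7,8] − [4,8] + [4,7].
This gives a 24×16 integer matrix of rank 15; reducing to Smith normal form yields diagonal entries (1,1,1,1,1,1,1,1,1,1,1,1,1,1,1).

Reading off H_k = ker ∂_k / im ∂_{k+1}:

  H_0: rank C_0 − rank ∂_1 = 8 − 7 = 1, and the invariant factors of ∂_1 are all 1, so H_0 ≅ Z.
  H_1: rank ker ∂_1 − rank ∂_2 = (24 − 7) − 15 = 2, and the invariant factors of ∂_2 are all 1, so H_1 ≅ Z^2.
  H_2: rank ker ∂_2 − rank ∂_3 = (16 − 15) − 0 = 1, and there is no ∂_3, so H_2 ≅ Z.

(K is a triangulation of the torus T^2.)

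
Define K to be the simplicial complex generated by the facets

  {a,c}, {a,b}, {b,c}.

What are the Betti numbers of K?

b_0 = 1, b_1 = 1.

We work with the vertex ordering a < b < c. The simplices of K, each written with vertices in increasing order, are:

  0-simplices (3): a, b, c
  1-simplices (3): ab, ac, bc

Hence C_0 ≅ Z^3, C_1 ≅ Z^3.

∂_1: C_1 → C_0 is given by ∂[p,q] = [q] − [p]. For instance
  ∂ac = c − a.
As a 3×3 matrix over Z this has rank 2, with invariant factors (1,1).

Reading off H_k = ker ∂_k / im ∂_{k+1}:

  H_0: rank C_0 − rank ∂_1 = 3 − 2 = 1, and the invariant factors of ∂_1 are all 1, so H_0 = Z.
  H_1: rank ker ∂_1 − rank ∂_2 = (3 − 2) − 0 = 1, and there is no ∂_2, so H_1 = Z.

Hence the Betti numbers are b_0 = 1, b_1 = 1.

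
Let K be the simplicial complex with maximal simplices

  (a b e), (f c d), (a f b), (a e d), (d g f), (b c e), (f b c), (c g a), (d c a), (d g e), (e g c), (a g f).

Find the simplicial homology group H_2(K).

H_2 = 0.

Take the total order a < b < c < d < e < f < g on the vertex set. Then K (dimension 2) consists of the simplices:

  0-simplices (7): a, b, c, d, e, f, g
  1-simplices (18): ab, ac, ad, ae, af, ag, bc, be, bf, cd, ce, cf, cg, de, df, dg, eg, fg
  2-simplices (12): abe, abf, acd, acg, ade, afg, bce, bcf, cdf, ceg, deg, dfg

Hence C_0 ≅ Z^7, C_1 ≅ Z^18, C_2 ≅ Z^12.

The boundary map ∂_1: C_1 → C_0 maps an edge to its endpoints' difference, ∂[p,q] = q − p. For instance
  ∂ce = e − c.
This gives a 7×18 integer matrix of rank 6; reducing to Smith normal form yields diagonal entries (1,1,1,1,1,1).

∂_2: C_2 → C_1 acts by ∂[p,q,r] = [q,r] − [p,r] + [p,q]. For instance
  ∂bce = ce − be + bc,
  ∂ceg = eg − cg + ce.
As a 18×12 matrix over Z this has rank 12, with invariant factors (1,1,1,1,1,1,1,1,1,1,1,2).

Computing H_k = (kernel of ∂_k) / (image of ∂_{k+1}):

  H_2: rank ker ∂_2 − rank ∂_3 = (12 − 12) − 0 = 0, and there is no ∂_3, so H_2 = 0.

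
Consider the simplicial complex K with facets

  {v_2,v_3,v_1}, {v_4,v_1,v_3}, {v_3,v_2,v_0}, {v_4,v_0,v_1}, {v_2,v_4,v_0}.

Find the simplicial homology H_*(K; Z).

Order the vertices as v_0 < v_1 < v_2 < v_3 < v_4. Listing each simplex with vertices in this order, K has dimension 2 with simplices:

  0-simplices (5): [v_0], [v_1], [v_2], [v_3], [v_4]
  1-simplices (10): [v_0,v_1], [v_0,v_2], [v_0,v_3], [v_0,v_4], [v_1,v_2], [v_1,v_3], [v_1,v_4], [v_2,v_3], [v_2,v_4], [v_3,v_4]
  2-simplices (5): [v_0,v_1,v_4], [v_0,v_2,v_3], [v_0,v_2,v_4], [v_1,v_2,v_3], [v_1,v_3,v_4]

so the chain groups are C_0 ≅ Z^5, C_1 ≅ Z^10, C_2 ≅ Z^5.

The boundary map ∂_1: C_1 → C_0 maps an edge to its endpoints' difference, ∂[p,q] = q − p.
The resulting 5×10 matrix has rank 4, and its Smith normal form has invariant factors (1,1,1,1).

The boundary map ∂_2: C_2 → C_1 acts by ∂[p,q,r] = [q,r] − [p,r] + [p,q]. For instance
  ∂[v_1,v_3,v_4] = [v_3,v_4] − [v_1,v_4] + [v_1,v_3],
  ∂[v_0,v_1,v_4] = [v_1,v_4] − [v_0,v_4] + [v_0,v_1].
The resulting 10×5 matrix has rank 5, and its Smith normal form has invariant factors (1,1,1,1,1).

Now H_k = ker ∂_k / im ∂_{k+1}, so:

  H_0: rank C_0 − rank ∂_1 = 5 − 4 = 1, and the invariant factors of ∂_1 are all 1, so H_0 = Z.
  H_1: rank ker ∂_1 − rank ∂_2 = (10 − 4) − 5 = 1, and the invariant factors of ∂_2 are all 1, so H_1 = Z.
  H_2: rank ker ∂_2 − rank ∂_3 = (5 − 5) − 0 = 0, and there is no ∂_3, so H_2 = 0.

As a check, the Euler characteristic is 5 − 10 + 5 = 0, which agrees with 1 − 1 + 0 = 0.

H_0 = Z,  H_1 = Z,  H_2 = 0.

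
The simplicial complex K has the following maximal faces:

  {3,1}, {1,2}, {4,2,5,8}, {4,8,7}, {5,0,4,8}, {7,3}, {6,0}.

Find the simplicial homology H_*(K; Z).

H_0 ≅ Z,  H_1 ≅ Z,  H_2 = 0,  H_3 = 0.

Order the vertices as 0 < 1 < 2 < 3 < 4 < 5 < 6 < 7 < 8. Listing each simplex with vertices in this order, K has dimension 3 with simplices:

  0-simplices (9): [0], [1], [2], [3], [4], [5], [6], [7], [8]
  1-simplices (15): [0,4], [0,5], [0,6], [0,8], [1,2], [1,3], [2,4], [2,5], [2,8], [3,7], [4,5], [4,7], [4,8], [5,8], [7,8]
  2-simplices (8): [0,4,5], [0,4,8], [0,5,8], [2,4,5], [2,4,8], [2,5,8], [4,5,8], [4,7,8]
  3-simplices (2): [0,4,5,8], [2,4,5,8]

giving chain groups C_0 ≅ Z^9, C_1 ≅ Z^15, C_2 ≅ Z^8, C_3 ≅ Z^2.

∂_1: C_1 → C_0 sends each edge [p,q] (with p < q) to q − p. For instance
  ∂[2,5] = [5] − [2].
As a 9×15 matrix over Z this has rank 8, with invariant factors (1,1,1,1,1,1,1,1).

Boundary ∂_2: C_2 → C_1 maps a triangle to the signed sum of its edges. For instance
  ∂[4,7,8] = [7,8] − [4,8] + [4,7],
  ∂[0,4,5] = [4,5] − [0,5] + [0,4].
This gives a 15×8 integer matrix of rank 6; reducing to Smith normal form yields diagonal entries (1,1,1,1,1,1).

∂_3: C_3 → C_2 sends each 3-simplex σ to the alternating sum Σ_i (−1)^i (σ with its i-th vertex removed). For instance
  ∂[2,4,5,8] = [4,5,8] − [2,5,8] + [2,4,8] − [2,4,5],
  ∂[0,4,5,8] = [4,5,8] − [0,5,8] + [0,4,8] − [0,4,5].
As a 8×2 matrix over Z this has rank 2, with invariant factors (1,1).

Computing H_k = (kernel of ∂_k) / (image of ∂_{k+1}):

  H_0: rank C_0 − rank ∂_1 = 9 − 8 = 1, and the invariant factors of ∂_1 are all 1, so H_0 = Z.
  H_1: rank ker ∂_1 − rank ∂_2 = (15 − 8) − 6 = 1, and the invariant factors of ∂_2 are all 1, so H_1 = Z.
  H_2: rank ker ∂_2 − rank ∂_3 = (8 − 6) − 2 = 0, and the invariant factors of ∂_3 are all 1, so H_2 = 0.
  H_3: rank ker ∂_3 − rank ∂_4 = (2 − 2) − 0 = 0, and there is no ∂_4, so H_3 = 0.

As a check, the Euler characteristic is 9 − 15 + 8 − 2 = 0, which agrees with 1 − 1 + 0 − 0 = 0.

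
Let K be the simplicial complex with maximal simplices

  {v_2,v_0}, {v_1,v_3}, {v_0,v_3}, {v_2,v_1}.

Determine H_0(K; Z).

H_0 ≅ Z.

K has 4 vertices, 4 edges.
rank ∂_0 = 0, rank ∂_1 = 3 ⇒ b_0 = 4 − 0 − 3 = 1; all invariant factors of ∂_1 are 1 so no torsion. So H_0 = Z.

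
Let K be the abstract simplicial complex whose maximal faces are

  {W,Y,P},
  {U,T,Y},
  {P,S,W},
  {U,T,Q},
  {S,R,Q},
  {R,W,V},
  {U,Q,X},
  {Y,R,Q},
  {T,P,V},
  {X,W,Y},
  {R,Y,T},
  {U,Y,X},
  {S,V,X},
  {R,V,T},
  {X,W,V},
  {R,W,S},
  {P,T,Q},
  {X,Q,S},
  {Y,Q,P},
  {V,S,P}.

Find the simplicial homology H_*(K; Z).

H_0 ≅ Z,  H_1 ≅ Z ⊕ Z/2,  H_2 = 0.

We work with the vertex ordering P < Q < R < S < T < U < V < W < X < Y. The simplices of K, each written with vertices in increasing order, are:

  0-simplices (10): P, Q, R, S, T, U, V, W, X, Y
  1-simplices (30): PQ, PS, PT, PV, PW, PY, QR, QS, QT, QU, QX, QY, RS, RT, RV, RW, RY, SV, SW, SX, TU, TV, TY, UX, UY, VW, VX, WX, WY, XY
  2-simplices (20): PQT, PQY, PSV, PSW, PTV, PWY, QRS, QRY, QSX, QTU, QUX, RSW, RTV, RTY, RVW, SVX, TUY, UXY, VWX, WXY

so the chain groups are C_0 ≅ Z^10, C_1 ≅ Z^30, C_2 ≅ Z^20.

Boundary ∂_1: C_1 → C_0 is given by ∂[p,q] = [q] − [p]. For instance
  ∂SV = V − S.
This gives a 10×30 integer matrix of rank 9; reducing to Smith normal form yields diagonal entries (1,1,1,1,1,1,1,1,1).

Boundary ∂_2: C_2 → C_1 sends each 2-simplex [p,q,r] to [q,r] − [p,r] + [p,q]. For instance
  ∂PTV = TV − PV + PT,
  ∂RTY = TY − RY + RT.
This gives a 30×20 integer matrix of rank 20; reducing to Smith normal form yields diagonal entries (1,1,1,1,1,1,1,1,1,1,1,1,1,1,1,1,1,1,1,2).

Computing H_k = (kernel of ∂_k) / (image of ∂_{k+1}):

  H_0: rank C_0 − rank ∂_1 = 10 − 9 = 1, and the invariant factors of ∂_1 are all 1, so H_0 = Z.
  H_1: rank ker ∂_1 − rank ∂_2 = (30 − 9) − 20 = 1, and ∂_2 has invariant factor 2 > 1, so H_1 = Z ⊕ Z/2.
  H_2: rank ker ∂_2 − rank ∂_3 = (20 − 20) − 0 = 0, and there is no ∂_3, so H_2 = 0.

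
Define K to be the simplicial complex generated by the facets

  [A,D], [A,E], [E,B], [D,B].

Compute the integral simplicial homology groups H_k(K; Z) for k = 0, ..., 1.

Order the vertices as A < B < D < E. Listing each simplex with vertices in this order, K has dimension 1 with simplices:

  0-simplices (4): A, B, D, E
  1-simplices (4): AD, AE, BD, BE

Hence C_0 ≅ Z^4, C_1 ≅ Z^4.

∂_1: C_1 → C_0 sends each edge [p,q] (with p < q) to q − p. For instance
  ∂BE = E − B.
As a 4×4 matrix over Z this has rank 3, with invariant factors (1,1,1).

From H_k ≅ ker(∂_k) / im(∂_{k+1}) we obtain:

  H_0: rank C_0 − rank ∂_1 = 4 − 3 = 1, and the invariant factors of ∂_1 are all 1, so H_0 = Z.
  H_1: rank ker ∂_1 − rank ∂_2 = (4 − 3) − 0 = 1, and there is no ∂_2, so H_1 = Z.

H_0 = Z,  H_1 = Z.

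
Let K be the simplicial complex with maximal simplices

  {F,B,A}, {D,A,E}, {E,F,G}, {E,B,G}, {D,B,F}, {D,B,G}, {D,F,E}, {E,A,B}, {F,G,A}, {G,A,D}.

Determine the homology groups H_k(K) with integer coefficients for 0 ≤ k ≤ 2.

Fix the vertex order A < B < D < E < F < G and write every simplex with vertices in increasing order. Then dim K = 2 and the simplices of K are:

  0-simplices (6): A, B, D, E, F, G
  1-simplices (15): AB, AD, AE, AF, AG, BD, BE, BF, BG, DE, DF, DG, EF, EG, FG
  2-simplices (10): ABE, ABF, ADE, ADG, AFG, BDF, BDG, BEG, DEF, EFG

so the chain groups are C_0 ≅ Z^6, C_1 ≅ Z^15, C_2 ≅ Z^10.

Boundary ∂_1: C_1 → C_0 is given by ∂[p,q] = [q] − [p]. For instance
  ∂DG = G − D.
This gives a 6×15 integer matrix of rank 5; reducing to Smith normal form yields diagonal entries (1,1,1,1,1).

∂_2: C_2 → C_1 sends each 2-simplex [p,q,r] to [q,r] − [p,r] + [p,q]. For instance
  ∂BEG = EG − BG + BE,
  ∂ADE = DE − AE + AD.
As a 15×10 matrix over Z this has rank 10, with invariant factors (1,1,1,1,1,1,1,1,1,2).

Now H_k = ker ∂_k / im ∂_{k+1}, so:

  H_0: rank C_0 − rank ∂_1 = 6 − 5 = 1, and the invariant factors of ∂_1 are all 1, so H_0 = Z.
  H_1: rank ker ∂_1 − rank ∂_2 = (15 − 5) − 10 = 0, and ∂_2 has invariant factor 2 > 1, so H_1 = Z/2Z.
  H_2: rank ker ∂_2 − rank ∂_3 = (10 − 10) − 0 = 0, and there is no ∂_3, so H_2 = 0.

H_0 ≅ Z,  H_1 ≅ Z/2Z,  H_2 = 0.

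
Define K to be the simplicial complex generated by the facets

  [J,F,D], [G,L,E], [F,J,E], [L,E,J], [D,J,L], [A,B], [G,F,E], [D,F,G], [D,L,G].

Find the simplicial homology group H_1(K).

Order the vertices as A < B < D < E < F < G < J < L. Listing each simplex with vertices in this order, K has dimension 2 with simplices:

  0-simplices (8): A, B, D, E, F, G, J, L
  1-simplices (13): AB, DF, DG, DJ, DL, EF, EG, EJ, EL, FG, FJ, GL, JL
  2-simplices (8): DFG, DFJ, DGL, DJL, EFG, EFJ, EGL, EJL

so the chain groups are C_0 ≅ Z^8, C_1 ≅ Z^13, C_2 ≅ Z^8.

The boundary map ∂_1: C_1 → C_0 sends each edge [p,q] (with p < q) to q − p. For instance
  ∂EF = F − E.
As a 8×13 matrix over Z this has rank 6, with invariant factors (1,1,1,1,1,1).

∂_2: C_2 → C_1 maps a triangle to the signed sum of its edges. For instance
  ∂DJL = JL − DL + DJ,
  ∂DGL = GL − DL + DG.
The 13×8 boundary matrix has rank 7 and Smith normal form diag(1,1,1,1,1,1,1).

Reading off H_k = ker ∂_k / im ∂_{k+1}:

  H_1: rank ker ∂_1 − rank ∂_2 = (13 − 6) − 7 = 0, and the invariant factors of ∂_2 are all 1, so H_1 ≅ 0.

H_1 = 0.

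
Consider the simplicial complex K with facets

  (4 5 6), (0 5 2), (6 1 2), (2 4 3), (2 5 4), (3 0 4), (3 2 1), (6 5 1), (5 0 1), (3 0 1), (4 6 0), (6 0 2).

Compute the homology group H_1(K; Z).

H_1 = Z/2.

K has 7 vertices, 18 edges, 12 triangles.
rank ∂_1 = 6, rank ∂_2 = 12 ⇒ b_1 = 18 − 6 − 12 = 0; ∂_2 has invariant factor(s) [2] giving torsion. So H_1 ≅ Z/2.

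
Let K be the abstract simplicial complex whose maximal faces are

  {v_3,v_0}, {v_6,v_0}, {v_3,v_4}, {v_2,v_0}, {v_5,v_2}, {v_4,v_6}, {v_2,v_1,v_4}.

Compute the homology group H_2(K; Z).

H_2 = 0.

Order the vertices as v_0 < v_1 < v_2 < v_3 < v_4 < v_5 < v_6. Listing each simplex with vertices in this order, K has dimension 2 with simplices:

  0-simplices (7): [v_0], [v_1], [v_2], [v_3], [v_4], [v_5], [v_6]
  1-simplices (9): [v_0,v_2], [v_0,v_3], [v_0,v_6], [v_1,v_2], [v_1,v_4], [v_2,v_4], [v_2,v_5], [v_3,v_4], [v_4,v_6]
  2-simplices (1): [v_1,v_2,v_4]

so the chain groups are C_0 ≅ Z^7, C_1 ≅ Z^9, C_2 ≅ Z^1.

The boundary map ∂_1: C_1 → C_0 is given by ∂[p,q] = [q] − [p].
This gives a 7×9 integer matrix of rank 6; reducing to Smith normal form yields diagonal entries (1,1,1,1,1,1).

∂_2: C_2 → C_1 sends each 2-simplex [p,q,r] to [q,r] − [p,r] + [p,q]. For instance
  ∂[v_1,v_2,v_4] = [v_2,v_4] − [v_1,v_4] + [v_1,v_2].
The resulting 9×1 matrix has rank 1, and its Smith normal form has invariant factors (1).

Reading off H_k = ker ∂_k / im ∂_{k+1}:

  H_2: rank ker ∂_2 − rank ∂_3 = (1 − 1) − 0 = 0, and there is no ∂_3, so H_2 = 0.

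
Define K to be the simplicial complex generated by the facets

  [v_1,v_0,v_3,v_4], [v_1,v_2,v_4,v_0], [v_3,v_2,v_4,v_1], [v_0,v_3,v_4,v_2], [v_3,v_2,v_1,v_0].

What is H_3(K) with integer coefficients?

H_3 = Z.

Order the vertices as v_0 < v_1 < v_2 < v_3 < v_4. Listing each simplex with vertices in this order, K has dimension 3 with simplices:

  0-simplices (5): [v_0], [v_1], [v_2], [v_3], [v_4]
  1-simplices (10): [v_0,v_1], [v_0,v_2], [v_0,v_3], [v_0,v_4], [v_1,v_2], [v_1,v_3], [v_1,v_4], [v_2,v_3], [v_2,v_4], [v_3,v_4]
  2-simplices (10): [v_0,v_1,v_2], [v_0,v_1,v_3], [v_0,v_1,v_4], [v_0,v_2,v_3], [v_0,v_2,v_4], [v_0,v_3,v_4], [v_1,v_2,v_3], [v_1,v_2,v_4], [v_1,v_3,v_4], [v_2,v_3,v_4]
  3-simplices (5): [v_0,v_1,v_2,v_3], [v_0,v_1,v_2,v_4], [v_0,v_1,v_3,v_4], [v_0,v_2,v_3,v_4], [v_1,v_2,v_3,v_4]

Hence C_0 ≅ Z^5, C_1 ≅ Z^10, C_2 ≅ Z^10, C_3 ≅ Z^5.

The boundary map ∂_1: C_1 → C_0 maps an edge to its endpoints' difference, ∂[p,q] = q − p. For instance
  ∂[v_1,v_3] = [v_3] − [v_1].
The 5×10 boundary matrix has rank 4 and Smith normal form diag(1,1,1,1).

∂_2: C_2 → C_1 sends each 2-simplex [p,q,r] to [q,r] − [p,r] + [p,q]. For instance
  ∂[v_0,v_2,v_4] = [v_2,v_4] − [v_0,v_4] + [v_0,v_2],
  ∂[v_1,v_2,v_4] = [v_2,v_4] − [v_1,v_4] + [v_1,v_2].
As a 10×10 matrix over Z this has rank 6, with invariant factors (1,1,1,1,1,1).

∂_3: C_3 → C_2 sends each 3-simplex σ to the alternating sum Σ_i (−1)^i (σ with its i-th vertex removed). For instance
  ∂[v_0,v_1,v_3,v_4] = [v_1,v_3,v_4] − [v_0,v_3,v_4] + [v_0,v_1,v_4] − [v_0,v_1,v_3],
  ∂[v_0,v_1,v_2,v_3] = [v_1,v_2,v_3] − [v_0,v_2,v_3] + [v_0,v_1,v_3] − [v_0,v_1,v_2].
This gives a 10×5 integer matrix of rank 4; reducing to Smith normal form yields diagonal entries (1,1,1,1).

Computing H_k = (kernel of ∂_k) / (image of ∂_{k+1}):

  H_3: rank ker ∂_3 − rank ∂_4 = (5 − 4) − 0 = 1, and there is no ∂_4, so H_3 ≅ Z.

(K is a triangulation of the 3-sphere S^3.)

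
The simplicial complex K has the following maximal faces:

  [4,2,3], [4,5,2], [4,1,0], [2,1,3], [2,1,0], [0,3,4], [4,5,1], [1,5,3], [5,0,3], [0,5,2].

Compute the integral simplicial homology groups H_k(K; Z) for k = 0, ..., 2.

H_0 ≅ Z,  H_1 ≅ Z_2,  H_2 = 0.

Order the vertices as 0 < 1 < 2 < 3 < 4 < 5. Listing each simplex with vertices in this order, K has dimension 2 with simplices:

  0-simplices (6): [0], [1], [2], [3], [4], [5]
  1-simplices (15): [0,1], [0,2], [0,3], [0,4], [0,5], [1,2], [1,3], [1,4], [1,5], [2,3], [2,4], [2,5], [3,4], [3,5], [4,5]
  2-simplices (10): [0,1,2], [0,1,4], [0,2,5], [0,3,4], [0,3,5], [1,2,3], [1,3,5], [1,4,5], [2,3,4], [2,4,5]

Hence C_0 ≅ Z^6, C_1 ≅ Z^15, C_2 ≅ Z^10.

∂_1: C_1 → C_0 sends each edge [p,q] (with p < q) to q − p. For instance
  ∂[4,5] = [5] − [4].
The 6×15 boundary matrix has rank 5 and Smith normal form diag(1,1,1,1,1).

∂_2: C_2 → C_1 sends each 2-simplex [p,q,r] to [q,r] − [p,r] + [p,q]. For instance
  ∂[1,2,3] = [2,3] − [1,3] + [1,2],
  ∂[2,4,5] = [4,5] − [2,5] + [2,4].
The 15×10 boundary matrix has rank 10 and Smith normal form diag(1,1,1,1,1,1,1,1,1,2).

Now H_k = ker ∂_k / im ∂_{k+1}, so:

  H_0: rank C_0 − rank ∂_1 = 6 − 5 = 1, and the invariant factors of ∂_1 are all 1, so H_0 ≅ Z.
  H_1: rank ker ∂_1 − rank ∂_2 = (15 − 5) − 10 = 0, and ∂_2 has invariant factor 2 > 1, so H_1 ≅ Z_2.
  H_2: rank ker ∂_2 − rank ∂_3 = (10 − 10) − 0 = 0, and there is no ∂_3, so H_2 ≅ 0.

(K is a triangulation of the real projective plane RP^2.)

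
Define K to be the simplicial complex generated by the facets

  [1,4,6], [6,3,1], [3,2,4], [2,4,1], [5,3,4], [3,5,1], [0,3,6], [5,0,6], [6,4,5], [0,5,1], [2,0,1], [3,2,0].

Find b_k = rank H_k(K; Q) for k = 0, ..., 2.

Fix the vertex order 0 < 1 < 2 < 3 < 4 < 5 < 6 and write every simplex with vertices in increasing order. Then dim K = 2 and the simplices of K are:

  0-simplices (7): [0], [1], [2], [3], [4], [5], [6]
  1-simplices (18): [0,1], [0,2], [0,3], [0,5], [0,6], [1,2], [1,3], [1,4], [1,5], [1,6], [2,3], [2,4], [3,4], [3,5], [3,6], [4,5], [4,6], [5,6]
  2-simplices (12): [0,1,2], [0,1,5], [0,2,3], [0,3,6], [0,5,6], [1,2,4], [1,3,5], [1,3,6], [1,4,6], [2,3,4], [3,4,5], [4,5,6]

Hence C_0 ≅ Z^7, C_1 ≅ Z^18, C_2 ≅ Z^12.

The boundary map ∂_1: C_1 → C_0 is given by ∂[p,q] = [q] − [p]. For instance
  ∂[3,5] = [5] − [3].
The 7×18 boundary matrix has rank 6 and Smith normal form diag(1,1,1,1,1,1).

The boundary map ∂_2: C_2 → C_1 maps a triangle to the signed sum of its edges. For instance
  ∂[0,5,6] = [5,6] − [0,6] + [0,5],
  ∂[1,2,4] = [2,4] − [1,4] + [1,2].
As a 18×12 matrix over Z this has rank 12, with invariant factors (1,1,1,1,1,1,1,1,1,1,1,2).

Reading off H_k = ker ∂_k / im ∂_{k+1}:

  H_0: rank C_0 − rank ∂_1 = 7 − 6 = 1, and the invariant factors of ∂_1 are all 1, so H_0 ≅ Z.
  H_1: rank ker ∂_1 − rank ∂_2 = (18 − 6) − 12 = 0, and ∂_2 has invariant factor 2 > 1, so H_1 ≅ Z/2Z.
  H_2: rank ker ∂_2 − rank ∂_3 = (12 − 12) − 0 = 0, and there is no ∂_3, so H_2 ≅ 0.

(K is a triangulation of the real projective plane RP^2.)

Hence the Betti numbers are b_0 = 1, b_1 = 0, b_2 = 0.

b_0 = 1, b_1 = 0, b_2 = 0.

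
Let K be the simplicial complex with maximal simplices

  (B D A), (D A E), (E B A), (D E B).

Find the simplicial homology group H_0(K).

H_0 ≅ Z.

We work with the vertex ordering A < B < D < E. The simplices of K, each written with vertices in increasing order, are:

  0-simplices (4): A, B, D, E
  1-simplices (6): AB, AD, AE, BD, BE, DE
  2-simplices (4): ABD, ABE, ADE, BDE

Hence C_0 ≅ Z^4, C_1 ≅ Z^6, C_2 ≅ Z^4.

∂_1: C_1 → C_0 is given by ∂[p,q] = [q] − [p].
The resulting 4×6 matrix has rank 3, and its Smith normal form has invariant factors (1,1,1).

Boundary ∂_2: C_2 → C_1 maps a triangle to the signed sum of its edges. For instance
  ∂ADE = DE − AE + AD,
  ∂ABD = BD − AD + AB.
The 6×4 boundary matrix has rank 3 and Smith normal form diag(1,1,1).

Now H_k = ker ∂_k / im ∂_{k+1}, so:

  H_0: rank C_0 − rank ∂_1 = 4 − 3 = 1, and the invariant factors of ∂_1 are all 1, so H_0 ≅ Z.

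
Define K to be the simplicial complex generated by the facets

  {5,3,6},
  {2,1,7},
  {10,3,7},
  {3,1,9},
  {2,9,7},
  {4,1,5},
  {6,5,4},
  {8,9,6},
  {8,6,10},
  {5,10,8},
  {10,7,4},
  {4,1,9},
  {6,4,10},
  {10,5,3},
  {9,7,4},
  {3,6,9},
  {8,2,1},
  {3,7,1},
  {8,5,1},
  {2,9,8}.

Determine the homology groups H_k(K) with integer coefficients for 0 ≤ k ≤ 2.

Take the total order 1 < 2 < 3 < 4 < 5 < 6 < 7 < 8 < 9 < 10 on the vertex set. Then K (dimension 2) consists of the simplices:

  0-simplices (10): [1], [2], [3], [4], [5], [6], [7], [8], [9], [10]
  1-simplices (30): (30 of them)
  2-simplices (20): (20 of them)

giving chain groups C_0 ≅ Z^10, C_1 ≅ Z^30, C_2 ≅ Z^20.

∂_1: C_1 → C_0 is given by ∂[p,q] = [q] − [p].
This gives a 10×30 integer matrix of rank 9; reducing to Smith normal form yields diagonal entries (1,1,1,1,1,1,1,1,1).

∂_2: C_2 → C_1 sends each 2-simplex [p,q,r] to [q,r] − [p,r] + [p,q]. For instance
  ∂[5,8,10] = [8,10] − [5,10] + [5,8],
  ∂[1,3,7] = [3,7] − [1,7] + [1,3].
This gives a 30×20 integer matrix of rank 20; reducing to Smith normal form yields diagonal entries (1,1,1,1,1,1,1,1,1,1,1,1,1,1,1,1,1,1,1,2).

Now H_k = ker ∂_k / im ∂_{k+1}, so:

  H_0: rank C_0 − rank ∂_1 = 10 − 9 = 1, and the invariant factors of ∂_1 are all 1, so H_0 ≅ Z.
  H_1: rank ker ∂_1 − rank ∂_2 = (30 − 9) − 20 = 1, and ∂_2 has invariant factor 2 > 1, so H_1 ≅ Z ⊕ Z/2.
  H_2: rank ker ∂_2 − rank ∂_3 = (20 − 20) − 0 = 0, and there is no ∂_3, so H_2 ≅ 0.

H_0 = Z,  H_1 = Z ⊕ Z/2,  H_2 = 0.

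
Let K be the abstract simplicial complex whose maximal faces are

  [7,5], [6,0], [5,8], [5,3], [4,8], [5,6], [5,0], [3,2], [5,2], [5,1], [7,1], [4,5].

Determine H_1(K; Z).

Fix the vertex order 0 < 1 < 2 < 3 < 4 < 5 < 6 < 7 < 8 and write every simplex with vertices in increasing order. Then dim K = 1 and the simplices of K are:

  0-simplices (9): [0], [1], [2], [3], [4], [5], [6], [7], [8]
  1-simplices (12): [0,5], [0,6], [1,5], [1,7], [2,3], [2,5], [3,5], [4,5], [4,8], [5,6], [5,7], [5,8]

giving chain groups C_0 ≅ Z^9, C_1 ≅ Z^12.

∂_1: C_1 → C_0 is given by ∂[p,q] = [q] − [p].
The resulting 9×12 matrix has rank 8, and its Smith normal form has invariant factors (1,1,1,1,1,1,1,1).

Now H_k = ker ∂_k / im ∂_{k+1}, so:

  H_1: rank ker ∂_1 − rank ∂_2 = (12 − 8) − 0 = 4, and there is no ∂_2, so H_1 = Z^4.

H_1 ≅ Z^4.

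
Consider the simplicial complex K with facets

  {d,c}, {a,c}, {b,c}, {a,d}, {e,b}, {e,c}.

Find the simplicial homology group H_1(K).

Fix the vertex order a < b < c < d < e and write every simplex with vertices in increasing order. Then dim K = 1 and the simplices of K are:

  0-simplices (5): a, b, c, d, e
  1-simplices (6): ac, ad, bc, be, cd, ce

giving chain groups C_0 ≅ Z^5, C_1 ≅ Z^6.

∂_1: C_1 → C_0 maps an edge to its endpoints' difference, ∂[p,q] = q − p.
The 5×6 boundary matrix has rank 4 and Smith normal form diag(1,1,1,1).

Now H_k = ker ∂_k / im ∂_{k+1}, so:

  H_1: rank ker ∂_1 − rank ∂_2 = (6 − 4) − 0 = 2, and there is no ∂_2, so H_1 = Z^2.

H_1 ≅ Z^2.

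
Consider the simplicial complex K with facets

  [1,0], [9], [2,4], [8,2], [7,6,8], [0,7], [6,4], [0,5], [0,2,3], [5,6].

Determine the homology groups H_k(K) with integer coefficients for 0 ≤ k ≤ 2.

H_0 ≅ Z^2,  H_1 ≅ Z^3,  H_2 = 0.

Fix the vertex order 0 < 1 < 2 < 3 < 4 < 5 < 6 < 7 < 8 < 9 and write every simplex with vertices in increasing order. Then dim K = 2 and the simplices of K are:

  0-simplices (10): [0], [1], [2], [3], [4], [5], [6], [7], [8], [9]
  1-simplices (13): [0,1], [0,2], [0,3], [0,5], [0,7], [2,3], [2,4], [2,8], [4,6], [5,6], [6,7], [6,8], [7,8]
  2-simplices (2): [0,2,3], [6,7,8]

so the chain groups are C_0 ≅ Z^10, C_1 ≅ Z^13, C_2 ≅ Z^2.

The boundary map ∂_1: C_1 → C_0 maps an edge to its endpoints' difference, ∂[p,q] = q − p. For instance
  ∂[0,1] = [1] − [0].
The 10×13 boundary matrix has rank 8 and Smith normal form diag(1,1,1,1,1,1,1,1).

The boundary map ∂_2: C_2 → C_1 acts by ∂[p,q,r] = [q,r] − [p,r] + [p,q]. For instance
  ∂[0,2,3] = [2,3] − [0,3] + [0,2],
  ∂[6,7,8] = [7,8] − [6,8] + [6,7].
As a 13×2 matrix over Z this has rank 2, with invariant factors (1,1).

Computing H_k = (kernel of ∂_k) / (image of ∂_{k+1}):

  H_0: rank C_0 − rank ∂_1 = 10 − 8 = 2, and the invariant factors of ∂_1 are all 1, so H_0 = Z^2.
  H_1: rank ker ∂_1 − rank ∂_2 = (13 − 8) − 2 = 3, and the invariant factors of ∂_2 are all 1, so H_1 = Z^3.
  H_2: rank ker ∂_2 − rank ∂_3 = (2 − 2) − 0 = 0, and there is no ∂_3, so H_2 = 0.

As a check, the Euler characteristic is 10 − 13 + 2 = -1, which agrees with 2 − 3 + 0 = -1.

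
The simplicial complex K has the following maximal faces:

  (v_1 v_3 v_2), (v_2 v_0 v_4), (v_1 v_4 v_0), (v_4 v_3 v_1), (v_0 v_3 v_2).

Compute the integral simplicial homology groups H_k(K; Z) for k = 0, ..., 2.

Take the total order v_0 < v_1 < v_2 < v_3 < v_4 on the vertex set. Then K (dimension 2) consists of the simplices:

  0-simplices (5): [v_0], [v_1], [v_2], [v_3], [v_4]
  1-simplices (10): [v_0,v_1], [v_0,v_2], [v_0,v_3], [v_0,v_4], [v_1,v_2], [v_1,v_3], [v_1,v_4], [v_2,v_3], [v_2,v_4], [v_3,v_4]
  2-simplices (5): [v_0,v_1,v_4], [v_0,v_2,v_3], [v_0,v_2,v_4], [v_1,v_2,v_3], [v_1,v_3,v_4]

giving chain groups C_0 ≅ Z^5, C_1 ≅ Z^10, C_2 ≅ Z^5.

∂_1: C_1 → C_0 sends each edge [p,q] (with p < q) to q − p.
The 5×10 boundary matrix has rank 4 and Smith normal form diag(1,1,1,1).

∂_2: C_2 → C_1 maps a triangle to the signed sum of its edges. For instance
  ∂[v_0,v_1,v_4] = [v_1,v_4] − [v_0,v_4] + [v_0,v_1],
  ∂[v_0,v_2,v_4] = [v_2,v_4] − [v_0,v_4] + [v_0,v_2].
This gives a 10×5 integer matrix of rank 5; reducing to Smith normal form yields diagonal entries (1,1,1,1,1).

From H_k ≅ ker(∂_k) / im(∂_{k+1}) we obtain:

  H_0: rank C_0 − rank ∂_1 = 5 − 4 = 1, and the invariant factors of ∂_1 are all 1, so H_0 = Z.
  H_1: rank ker ∂_1 − rank ∂_2 = (10 − 4) − 5 = 1, and the invariant factors of ∂_2 are all 1, so H_1 = Z.
  H_2: rank ker ∂_2 − rank ∂_3 = (5 − 5) − 0 = 0, and there is no ∂_3, so H_2 = 0.

(K is a triangulation of the Möbius band.)

H_0 ≅ Z,  H_1 ≅ Z,  H_2 = 0.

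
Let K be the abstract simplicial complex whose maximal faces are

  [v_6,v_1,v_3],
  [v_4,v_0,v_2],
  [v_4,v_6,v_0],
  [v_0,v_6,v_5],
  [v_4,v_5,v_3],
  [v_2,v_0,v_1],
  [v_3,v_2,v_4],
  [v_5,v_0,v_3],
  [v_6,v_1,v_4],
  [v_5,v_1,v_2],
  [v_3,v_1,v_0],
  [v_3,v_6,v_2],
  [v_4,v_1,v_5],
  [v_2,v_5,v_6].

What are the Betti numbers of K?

Fix the vertex order v_0 < v_1 < v_2 < v_3 < v_4 < v_5 < v_6 and write every simplex with vertices in increasing order. Then dim K = 2 and the simplices of K are:

  0-simplices (7): [v_0], [v_1], [v_2], [v_3], [v_4], [v_5], [v_6]
  1-simplices (21): (21 of them)
  2-simplices (14): (14 of them)

Hence C_0 ≅ Z^7, C_1 ≅ Z^21, C_2 ≅ Z^14.

Boundary ∂_1: C_1 → C_0 sends each edge [p,q] (with p < q) to q − p. For instance
  ∂[v_0,v_6] = [v_6] − [v_0].
As a 7×21 matrix over Z this has rank 6, with invariant factors (1,1,1,1,1,1).

The boundary map ∂_2: C_2 → C_1 acts by ∂[p,q,r] = [q,r] − [p,r] + [p,q]. For instance
  ∂[v_1,v_4,v_5] = [v_4,v_5] − [v_1,v_5] + [v_1,v_4],
  ∂[v_1,v_4,v_6] = [v_4,v_6] − [v_1,v_6] + [v_1,v_4].
This gives a 21×14 integer matrix of rank 13; reducing to Smith normal form yields diagonal entries (1,1,1,1,1,1,1,1,1,1,1,1,1).

Computing H_k = (kernel of ∂_k) / (image of ∂_{k+1}):

  H_0: rank C_0 − rank ∂_1 = 7 − 6 = 1, and the invariant factors of ∂_1 are all 1, so H_0 ≅ Z.
  H_1: rank ker ∂_1 − rank ∂_2 = (21 − 6) − 13 = 2, and the invariant factors of ∂_2 are all 1, so H_1 ≅ Z^2.
  H_2: rank ker ∂_2 − rank ∂_3 = (14 − 13) − 0 = 1, and there is no ∂_3, so H_2 ≅ Z.

Hence the Betti numbers are b_0 = 1, b_1 = 2, b_2 = 1.

b_0 = 1, b_1 = 2, b_2 = 1.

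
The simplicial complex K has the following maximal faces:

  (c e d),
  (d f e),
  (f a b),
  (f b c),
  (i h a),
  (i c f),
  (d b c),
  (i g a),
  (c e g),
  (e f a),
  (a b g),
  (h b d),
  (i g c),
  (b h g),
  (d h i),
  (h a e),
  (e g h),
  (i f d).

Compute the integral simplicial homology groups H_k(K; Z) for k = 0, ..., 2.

H_0 = Z,  H_1 = Z ⊕ Z/2Z,  H_2 = 0.

K has 9 vertices, 27 edges, 18 triangles.
rank ∂_0 = 0, rank ∂_1 = 8 ⇒ b_0 = 9 − 0 − 8 = 1; all invariant factors of ∂_1 are 1 so no torsion. So H_0 ≅ Z.
rank ∂_1 = 8, rank ∂_2 = 18 ⇒ b_1 = 27 − 8 − 18 = 1; ∂_2 has invariant factor(s) [2] giving torsion. So H_1 ≅ Z ⊕ Z/2Z.
rank ∂_2 = 18, rank ∂_3 = 0 ⇒ b_2 = 18 − 18 − 0 = 0. So H_2 ≅ 0.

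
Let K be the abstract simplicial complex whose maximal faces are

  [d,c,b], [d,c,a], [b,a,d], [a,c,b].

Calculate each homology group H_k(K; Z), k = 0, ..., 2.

H_0 ≅ Z,  H_1 = 0,  H_2 ≅ Z.

K has 4 vertices, 6 edges, 4 triangles.
rank ∂_0 = 0, rank ∂_1 = 3 ⇒ b_0 = 4 − 0 − 3 = 1; all invariant factors of ∂_1 are 1 so no torsion. So H_0 = Z.
rank ∂_1 = 3, rank ∂_2 = 3 ⇒ b_1 = 6 − 3 − 3 = 0; all invariant factors of ∂_2 are 1 so no torsion. So H_1 = 0.
rank ∂_2 = 3, rank ∂_3 = 0 ⇒ b_2 = 4 − 3 − 0 = 1. So H_2 = Z.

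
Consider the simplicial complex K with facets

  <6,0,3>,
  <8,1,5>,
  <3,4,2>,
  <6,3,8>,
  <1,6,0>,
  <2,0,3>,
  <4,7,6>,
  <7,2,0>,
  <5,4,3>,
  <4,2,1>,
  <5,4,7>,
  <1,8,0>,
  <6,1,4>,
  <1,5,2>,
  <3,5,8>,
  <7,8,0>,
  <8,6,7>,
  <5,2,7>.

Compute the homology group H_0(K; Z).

Fix the vertex order 0 < 1 < 2 < 3 < 4 < 5 < 6 < 7 < 8 and write every simplex with vertices in increasing order. Then dim K = 2 and the simplices of K are:

  0-simplices (9): [0], [1], [2], [3], [4], [5], [6], [7], [8]
  1-simplices (27): (27 of them)
  2-simplices (18): [0,1,6], [0,1,8], [0,2,3], [0,2,7], [0,3,6], [0,7,8], [1,2,4], [1,2,5], [1,4,6], [1,5,8], [2,3,4], [2,5,7], [3,4,5], [3,5,8], [3,6,8], [4,5,7], [4,6,7], [6,7,8]

giving chain groups C_0 ≅ Z^9, C_1 ≅ Z^27, C_2 ≅ Z^18.

∂_1: C_1 → C_0 maps an edge to its endpoints' difference, ∂[p,q] = q − p. For instance
  ∂[0,2] = [2] − [0].
The resulting 9×27 matrix has rank 8, and its Smith normal form has invariant factors (1,1,1,1,1,1,1,1).

∂_2: C_2 → C_1 acts by ∂[p,q,r] = [q,r] − [p,r] + [p,q]. For instance
  ∂[2,3,4] = [3,4] − [2,4] + [2,3],
  ∂[0,1,8] = [1,8] − [0,8] + [0,1].
This gives a 27×18 integer matrix of rank 18; reducing to Smith normal form yields diagonal entries (1,1,1,1,1,1,1,1,1,1,1,1,1,1,1,1,1,2).

Reading off H_k = ker ∂_k / im ∂_{k+1}:

  H_0: rank C_0 − rank ∂_1 = 9 − 8 = 1, and the invariant factors of ∂_1 are all 1, so H_0 ≅ Z.

(K is a triangulation of the Klein bottle.)

H_0 = Z.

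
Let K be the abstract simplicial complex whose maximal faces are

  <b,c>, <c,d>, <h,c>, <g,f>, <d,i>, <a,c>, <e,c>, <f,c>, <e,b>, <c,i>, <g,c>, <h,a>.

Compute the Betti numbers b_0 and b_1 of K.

b_0 = 1, b_1 = 4.

Fix the vertex order a < b < c < d < e < f < g < h < i and write every simplex with vertices in increasing order. Then dim K = 1 and the simplices of K are:

  0-simplices (9): a, b, c, d, e, f, g, h, i
  1-simplices (12): ac, ah, bc, be, cd, ce, cf, cg, ch, ci, di, fg

Hence C_0 ≅ Z^9, C_1 ≅ Z^12.

Boundary ∂_1: C_1 → C_0 maps an edge to its endpoints' difference, ∂[p,q] = q − p.
This gives a 9×12 integer matrix of rank 8; reducing to Smith normal form yields diagonal entries (1,1,1,1,1,1,1,1).

Reading off H_k = ker ∂_k / im ∂_{k+1}:

  H_0: rank C_0 − rank ∂_1 = 9 − 8 = 1, and the invariant factors of ∂_1 are all 1, so H_0 ≅ Z.
  H_1: rank ker ∂_1 − rank ∂_2 = (12 − 8) − 0 = 4, and there is no ∂_2, so H_1 ≅ Z^4.

Hence the Betti numbers are b_0 = 1, b_1 = 4.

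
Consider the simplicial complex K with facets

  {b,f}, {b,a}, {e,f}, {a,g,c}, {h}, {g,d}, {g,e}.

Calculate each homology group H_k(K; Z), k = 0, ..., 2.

H_0 ≅ Z^2,  H_1 ≅ Z,  H_2 = 0.

Take the total order a < b < c < d < e < f < g < h on the vertex set. Then K (dimension 2) consists of the simplices:

  0-simplices (8): a, b, c, d, e, f, g, h
  1-simplices (8): ab, ac, ag, bf, cg, dg, ef, eg
  2-simplices (1): acg

giving chain groups C_0 ≅ Z^8, C_1 ≅ Z^8, C_2 ≅ Z^1.

∂_1: C_1 → C_0 maps an edge to its endpoints' difference, ∂[p,q] = q − p.
The resulting 8×8 matrix has rank 6, and its Smith normal form has invariant factors (1,1,1,1,1,1).

∂_2: C_2 → C_1 maps a triangle to the signed sum of its edges. For instance
  ∂acg = cg − ag + ac.
This gives a 8×1 integer matrix of rank 1; reducing to Smith normal form yields diagonal entries (1).

From H_k ≅ ker(∂_k) / im(∂_{k+1}) we obtain:

  H_0: rank C_0 − rank ∂_1 = 8 − 6 = 2, and the invariant factors of ∂_1 are all 1, so H_0 = Z^2.
  H_1: rank ker ∂_1 − rank ∂_2 = (8 − 6) − 1 = 1, and the invariant factors of ∂_2 are all 1, so H_1 = Z.
  H_2: rank ker ∂_2 − rank ∂_3 = (1 − 1) − 0 = 0, and there is no ∂_3, so H_2 = 0.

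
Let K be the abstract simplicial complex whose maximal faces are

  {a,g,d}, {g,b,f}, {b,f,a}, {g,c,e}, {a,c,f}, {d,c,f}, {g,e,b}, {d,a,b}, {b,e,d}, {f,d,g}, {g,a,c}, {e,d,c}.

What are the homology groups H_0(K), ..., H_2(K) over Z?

Take the total order a < b < c < d < e < f < g on the vertex set. Then K (dimension 2) consists of the simplices:

  0-simplices (7): a, b, c, d, e, f, g
  1-simplices (18): ab, ac, ad, af, ag, bd, be, bf, bg, cd, ce, cf, cg, de, df, dg, eg, fg
  2-simplices (12): abd, abf, acf, acg, adg, bde, beg, bfg, cde, cdf, ceg, dfg

giving chain groups C_0 ≅ Z^7, C_1 ≅ Z^18, C_2 ≅ Z^12.

Boundary ∂_1: C_1 → C_0 is given by ∂[p,q] = [q] − [p]. For instance
  ∂bd = d − b.
The resulting 7×18 matrix has rank 6, and its Smith normal form has invariant factors (1,1,1,1,1,1).

The boundary map ∂_2: C_2 → C_1 acts by ∂[p,q,r] = [q,r] − [p,r] + [p,q]. For instance
  ∂abf = bf − af + ab,
  ∂adg = dg − ag + ad.
The 18×12 boundary matrix has rank 12 and Smith normal form diag(1,1,1,1,1,1,1,1,1,1,1,2).

Reading off H_k = ker ∂_k / im ∂_{k+1}:

  H_0: rank C_0 − rank ∂_1 = 7 − 6 = 1, and the invariant factors of ∂_1 are all 1, so H_0 = Z.
  H_1: rank ker ∂_1 − rank ∂_2 = (18 − 6) − 12 = 0, and ∂_2 has invariant factor 2 > 1, so H_1 = Z/2.
  H_2: rank ker ∂_2 − rank ∂_3 = (12 − 12) − 0 = 0, and there is no ∂_3, so H_2 = 0.

As a check, the Euler characteristic is 7 − 18 + 12 = 1, which agrees with 1 − 0 + 0 = 1.

H_0 ≅ Z,  H_1 ≅ Z/2,  H_2 = 0.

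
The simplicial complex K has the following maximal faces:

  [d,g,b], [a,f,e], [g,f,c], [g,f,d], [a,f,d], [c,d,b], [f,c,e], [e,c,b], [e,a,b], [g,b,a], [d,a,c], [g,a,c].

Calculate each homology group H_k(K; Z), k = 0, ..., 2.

H_0 = Z,  H_1 = Z/2,  H_2 = 0.

Take the total order a < b < c < d < e < f < g on the vertex set. Then K (dimension 2) consists of the simplices:

  0-simplices (7): a, b, c, d, e, f, g
  1-simplices (18): ab, ac, ad, ae, af, ag, bc, bd, be, bg, cd, ce, cf, cg, df, dg, ef, fg
  2-simplices (12): abe, abg, acd, acg, adf, aef, bcd, bce, bdg, cef, cfg, dfg

so the chain groups are C_0 ≅ Z^7, C_1 ≅ Z^18, C_2 ≅ Z^12.

The boundary map ∂_1: C_1 → C_0 sends each edge [p,q] (with p < q) to q − p. For instance
  ∂ef = f − e.
The resulting 7×18 matrix has rank 6, and its Smith normal form has invariant factors (1,1,1,1,1,1).

Boundary ∂_2: C_2 → C_1 sends each 2-simplex [p,q,r] to [q,r] − [p,r] + [p,q]. For instance
  ∂abg = bg − ag + ab,
  ∂cef = ef − cf + ce.
The resulting 18×12 matrix has rank 12, and its Smith normal form has invariant factors (1,1,1,1,1,1,1,1,1,1,1,2).

Now H_k = ker ∂_k / im ∂_{k+1}, so:

  H_0: rank C_0 − rank ∂_1 = 7 − 6 = 1, and the invariant factors of ∂_1 are all 1, so H_0 = Z.
  H_1: rank ker ∂_1 − rank ∂_2 = (18 − 6) − 12 = 0, and ∂_2 has invariant factor 2 > 1, so H_1 = Z/2.
  H_2: rank ker ∂_2 − rank ∂_3 = (12 − 12) − 0 = 0, and there is no ∂_3, so H_2 = 0.

(K is a triangulation of the real projective plane RP^2.)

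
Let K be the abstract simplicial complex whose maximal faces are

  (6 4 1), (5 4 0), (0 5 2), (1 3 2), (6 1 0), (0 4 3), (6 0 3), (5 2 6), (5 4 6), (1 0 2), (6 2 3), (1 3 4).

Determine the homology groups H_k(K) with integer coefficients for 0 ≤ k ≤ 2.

H_0 = Z,  H_1 = Z/2,  H_2 = 0.

Take the total order 0 < 1 < 2 < 3 < 4 < 5 < 6 on the vertex set. Then K (dimension 2) consists of the simplices:

  0-simplices (7): [0], [1], [2], [3], [4], [5], [6]
  1-simplices (18): [0,1], [0,2], [0,3], [0,4], [0,5], [0,6], [1,2], [1,3], [1,4], [1,6], [2,3], [2,5], [2,6], [3,4], [3,6], [4,5], [4,6], [5,6]
  2-simplices (12): [0,1,2], [0,1,6], [0,2,5], [0,3,4], [0,3,6], [0,4,5], [1,2,3], [1,3,4], [1,4,6], [2,3,6], [2,5,6], [4,5,6]

giving chain groups C_0 ≅ Z^7, C_1 ≅ Z^18, C_2 ≅ Z^12.

Boundary ∂_1: C_1 → C_0 is given by ∂[p,q] = [q] − [p]. For instance
  ∂[0,3] = [3] − [0].
The resulting 7×18 matrix has rank 6, and its Smith normal form has invariant factors (1,1,1,1,1,1).

Boundary ∂_2: C_2 → C_1 maps a triangle to the signed sum of its edges. For instance
  ∂[0,3,6] = [3,6] − [0,6] + [0,3],
  ∂[0,4,5] = [4,5] − [0,5] + [0,4].
This gives a 18×12 integer matrix of rank 12; reducing to Smith normal form yields diagonal entries (1,1,1,1,1,1,1,1,1,1,1,2).

From H_k ≅ ker(∂_k) / im(∂_{k+1}) we obtain:

  H_0: rank C_0 − rank ∂_1 = 7 − 6 = 1, and the invariant factors of ∂_1 are all 1, so H_0 ≅ Z.
  H_1: rank ker ∂_1 − rank ∂_2 = (18 − 6) − 12 = 0, and ∂_2 has invariant factor 2 > 1, so H_1 ≅ Z/2.
  H_2: rank ker ∂_2 − rank ∂_3 = (12 − 12) − 0 = 0, and there is no ∂_3, so H_2 ≅ 0.

(K is a triangulation of the real projective plane RP^2.)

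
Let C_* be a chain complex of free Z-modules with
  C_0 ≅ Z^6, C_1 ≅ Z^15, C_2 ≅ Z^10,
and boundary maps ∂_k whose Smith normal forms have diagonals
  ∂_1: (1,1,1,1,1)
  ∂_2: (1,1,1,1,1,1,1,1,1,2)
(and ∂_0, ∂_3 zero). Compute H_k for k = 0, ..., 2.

H_0: b_0 = 6 − 0 − 5 = 1; torsion from ∂_1 factors > 1: none. So H_0 = Z.
H_1: b_1 = 15 − 5 − 10 = 0; torsion from ∂_2 factors > 1: [2]. So H_1 = Z/2Z.
H_2: b_2 = 10 − 10 − 0 = 0; torsion from ∂_3 factors > 1: none. So H_2 = 0.

H_0 = Z,  H_1 = Z/2Z,  H_2 = 0.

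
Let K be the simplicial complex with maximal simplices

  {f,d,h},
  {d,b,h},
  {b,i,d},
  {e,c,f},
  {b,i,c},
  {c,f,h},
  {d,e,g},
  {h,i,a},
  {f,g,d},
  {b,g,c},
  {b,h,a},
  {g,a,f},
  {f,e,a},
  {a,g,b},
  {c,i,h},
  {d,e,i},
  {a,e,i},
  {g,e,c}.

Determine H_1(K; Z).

H_1 ≅ Z ⊕ Z/2.

Fix the vertex order a < b < c < d < e < f < g < h < i and write every simplex with vertices in increasing order. Then dim K = 2 and the simplices of K are:

  0-simplices (9): a, b, c, d, e, f, g, h, i
  1-simplices (27): ab, ae, af, ag, ah, ai, bc, bd, bg, bh, bi, ce, cf, cg, ch, ci, de, df, dg, dh, di, ef, eg, ei, fg, fh, hi
  2-simplices (18): abg, abh, aef, aei, afg, ahi, bcg, bci, bdh, bdi, cef, ceg, cfh, chi, deg, dei, dfg, dfh

Hence C_0 ≅ Z^9, C_1 ≅ Z^27, C_2 ≅ Z^18.

∂_1: C_1 → C_0 maps an edge to its endpoints' difference, ∂[p,q] = q − p. For instance
  ∂ci = i − c.
The resulting 9×27 matrix has rank 8, and its Smith normal form has invariant factors (1,1,1,1,1,1,1,1).

Boundary ∂_2: C_2 → C_1 acts by ∂[p,q,r] = [q,r] − [p,r] + [p,q]. For instance
  ∂chi = hi − ci + ch,
  ∂dei = ei − di + de.
The resulting 27×18 matrix has rank 18, and its Smith normal form has invariant factors (1,1,1,1,1,1,1,1,1,1,1,1,1,1,1,1,1,2).

From H_k ≅ ker(∂_k) / im(∂_{k+1}) we obtain:

  H_1: rank ker ∂_1 − rank ∂_2 = (27 − 8) − 18 = 1, and ∂_2 has invariant factor 2 > 1, so H_1 = Z ⊕ Z/2.

(K is a triangulation of the Klein bottle.)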